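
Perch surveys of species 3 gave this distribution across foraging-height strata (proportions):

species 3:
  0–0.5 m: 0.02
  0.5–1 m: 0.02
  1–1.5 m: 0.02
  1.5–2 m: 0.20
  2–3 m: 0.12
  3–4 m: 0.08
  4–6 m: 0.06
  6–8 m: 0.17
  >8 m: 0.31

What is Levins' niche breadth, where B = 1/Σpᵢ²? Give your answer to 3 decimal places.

5.247

Σpᵢ² = 0.02² + 0.02² + 0.02² + 0.20² + 0.12² + 0.08² + 0.06² + 0.17² + 0.31² = 0.0004 + 0.0004 + 0.0004 + 0.0400 + 0.0144 + 0.0064 + 0.0036 + 0.0289 + 0.0961 = 0.1906
B = 1 / 0.1906 = 5.24659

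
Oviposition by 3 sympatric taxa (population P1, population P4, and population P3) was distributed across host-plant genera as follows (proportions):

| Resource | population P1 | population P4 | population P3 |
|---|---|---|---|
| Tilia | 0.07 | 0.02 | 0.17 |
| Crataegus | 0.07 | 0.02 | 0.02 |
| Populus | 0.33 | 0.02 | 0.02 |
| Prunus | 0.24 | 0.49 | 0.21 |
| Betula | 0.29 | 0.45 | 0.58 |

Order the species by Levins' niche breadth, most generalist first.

Σp_P1ᵢ² = 0.07² + 0.07² + 0.33² + 0.24² + 0.29² = 0.0049 + 0.0049 + 0.1089 + 0.0576 + 0.0841 = 0.2604
B_P1 = 1 / 0.2604 = 3.8402
Σp_P4ᵢ² = 0.02² + 0.02² + 0.02² + 0.49² + 0.45² = 0.0004 + 0.0004 + 0.0004 + 0.2401 + 0.2025 = 0.4438
B_P4 = 1 / 0.4438 = 2.2533
Σp_P3ᵢ² = 0.17² + 0.02² + 0.02² + 0.21² + 0.58² = 0.0289 + 0.0004 + 0.0004 + 0.0441 + 0.3364 = 0.4102
B_P3 = 1 / 0.4102 = 2.4378
Ranking by B (broadest → narrowest): population P1 (3.84) > population P3 (2.44) > population P4 (2.25)

population P1 > population P3 > population P4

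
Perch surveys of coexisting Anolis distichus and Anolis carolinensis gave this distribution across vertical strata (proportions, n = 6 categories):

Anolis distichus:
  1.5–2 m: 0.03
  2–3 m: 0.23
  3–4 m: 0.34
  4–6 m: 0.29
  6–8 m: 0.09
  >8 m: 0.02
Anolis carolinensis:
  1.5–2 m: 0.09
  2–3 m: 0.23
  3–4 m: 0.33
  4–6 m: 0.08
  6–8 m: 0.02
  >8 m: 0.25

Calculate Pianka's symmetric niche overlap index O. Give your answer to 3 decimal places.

Σ p₁ᵢp₂ᵢ = 0.0027 + 0.0529 + 0.1122 + 0.0232 + 0.0018 + 0.0050 = 0.1978
Σp_1ᵢ² = 0.03² + 0.23² + 0.34² + 0.29² + 0.09² + 0.02² = 0.0009 + 0.0529 + 0.1156 + 0.0841 + 0.0081 + 0.0004 = 0.2620
Σp_2ᵢ² = 0.09² + 0.23² + 0.33² + 0.08² + 0.02² + 0.25² = 0.0081 + 0.0529 + 0.1089 + 0.0064 + 0.0004 + 0.0625 = 0.2392
O = 0.1978 / √(0.2620 × 0.2392) = 0.1978 / 0.250341 = 0.79012

0.790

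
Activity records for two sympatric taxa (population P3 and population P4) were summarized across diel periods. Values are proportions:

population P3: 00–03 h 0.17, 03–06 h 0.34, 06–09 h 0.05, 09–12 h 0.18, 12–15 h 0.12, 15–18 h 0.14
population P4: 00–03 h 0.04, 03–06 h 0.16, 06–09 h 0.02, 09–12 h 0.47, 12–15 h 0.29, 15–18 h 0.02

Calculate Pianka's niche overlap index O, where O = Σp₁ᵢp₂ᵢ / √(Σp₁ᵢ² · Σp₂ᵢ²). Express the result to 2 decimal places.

0.69

Σ p₁ᵢp₂ᵢ = 0.0068 + 0.0544 + 0.0010 + 0.0846 + 0.0348 + 0.0028 = 0.1844
Σp_1ᵢ² = 0.17² + 0.34² + 0.05² + 0.18² + 0.12² + 0.14² = 0.0289 + 0.1156 + 0.0025 + 0.0324 + 0.0144 + 0.0196 = 0.2134
Σp_2ᵢ² = 0.04² + 0.16² + 0.02² + 0.47² + 0.29² + 0.02² = 0.0016 + 0.0256 + 0.0004 + 0.2209 + 0.0841 + 0.0004 = 0.3330
O = 0.1844 / √(0.2134 × 0.3330) = 0.1844 / 0.26657 = 0.6918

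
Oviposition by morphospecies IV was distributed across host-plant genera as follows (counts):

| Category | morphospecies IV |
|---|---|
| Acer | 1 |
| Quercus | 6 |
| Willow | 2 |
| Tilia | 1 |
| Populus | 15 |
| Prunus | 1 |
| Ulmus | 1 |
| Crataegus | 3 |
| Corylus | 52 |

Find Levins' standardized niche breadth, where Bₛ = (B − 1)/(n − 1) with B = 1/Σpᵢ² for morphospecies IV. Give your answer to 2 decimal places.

0.16

Proportions for morphospecies IV (n=82): 1/82=0.0122, 6/82=0.0732, 2/82=0.0244, 1/82=0.0122, 15/82=0.1829, 1/82=0.0122, 1/82=0.0122, 3/82=0.0366, 52/82=0.6341
Σpᵢ² = 0.0122² + 0.0732² + 0.0244² + 0.0122² + 0.1829² + 0.0122² + 0.0122² + 0.0366² + 0.6341² = 0.000149 + 0.005358 + 0.000595 + 0.000149 + 0.033452 + 0.000149 + 0.000149 + 0.001340 + 0.402083 = 0.443424
B = 1 / 0.443424 = 2.2552
Bₛ = (B − 1)/(n − 1) = (2.2552 − 1)/(9 − 1) = 1.2552/8 = 0.1569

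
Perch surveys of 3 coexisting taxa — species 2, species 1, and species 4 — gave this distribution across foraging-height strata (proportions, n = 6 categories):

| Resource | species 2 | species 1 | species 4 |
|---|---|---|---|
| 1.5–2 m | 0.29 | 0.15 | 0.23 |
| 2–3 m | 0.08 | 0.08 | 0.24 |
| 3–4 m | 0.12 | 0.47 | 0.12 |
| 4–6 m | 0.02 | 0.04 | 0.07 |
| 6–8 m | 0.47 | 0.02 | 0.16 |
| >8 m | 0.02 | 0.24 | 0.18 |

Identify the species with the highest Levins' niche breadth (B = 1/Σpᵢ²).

Σp_2ᵢ² = 0.29² + 0.08² + 0.12² + 0.02² + 0.47² + 0.02² = 0.0841 + 0.0064 + 0.0144 + 0.0004 + 0.2209 + 0.0004 = 0.3266
B_2 = 1 / 0.3266 = 3.0618
Σp_1ᵢ² = 0.15² + 0.08² + 0.47² + 0.04² + 0.02² + 0.24² = 0.0225 + 0.0064 + 0.2209 + 0.0016 + 0.0004 + 0.0576 = 0.3094
B_1 = 1 / 0.3094 = 3.2321
Σp_4ᵢ² = 0.23² + 0.24² + 0.12² + 0.07² + 0.16² + 0.18² = 0.0529 + 0.0576 + 0.0144 + 0.0049 + 0.0256 + 0.0324 = 0.1878
B_4 = 1 / 0.1878 = 5.3248
Highest B → broadest niche (most generalist): species 4 (B = 5.32).

species 4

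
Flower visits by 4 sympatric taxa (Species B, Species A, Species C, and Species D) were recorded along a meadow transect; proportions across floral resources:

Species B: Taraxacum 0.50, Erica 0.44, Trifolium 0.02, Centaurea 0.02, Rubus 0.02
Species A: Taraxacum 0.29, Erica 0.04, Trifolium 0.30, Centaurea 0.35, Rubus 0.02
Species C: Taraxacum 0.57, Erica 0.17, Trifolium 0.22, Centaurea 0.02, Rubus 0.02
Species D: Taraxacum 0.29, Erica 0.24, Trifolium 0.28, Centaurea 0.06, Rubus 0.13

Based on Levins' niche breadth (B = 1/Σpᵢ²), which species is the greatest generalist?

Σp_Bᵢ² = 0.50² + 0.44² + 0.02² + 0.02² + 0.02² = 0.2500 + 0.1936 + 0.0004 + 0.0004 + 0.0004 = 0.4448
B_B = 1 / 0.4448 = 2.2482
Σp_Aᵢ² = 0.29² + 0.04² + 0.30² + 0.35² + 0.02² = 0.0841 + 0.0016 + 0.0900 + 0.1225 + 0.0004 = 0.2986
B_A = 1 / 0.2986 = 3.3490
Σp_Cᵢ² = 0.57² + 0.17² + 0.22² + 0.02² + 0.02² = 0.3249 + 0.0289 + 0.0484 + 0.0004 + 0.0004 = 0.4030
B_C = 1 / 0.4030 = 2.4814
Σp_Dᵢ² = 0.29² + 0.24² + 0.28² + 0.06² + 0.13² = 0.0841 + 0.0576 + 0.0784 + 0.0036 + 0.0169 = 0.2406
B_D = 1 / 0.2406 = 4.1563
Highest B → broadest niche (most generalist): Species D (B = 4.16).

Species D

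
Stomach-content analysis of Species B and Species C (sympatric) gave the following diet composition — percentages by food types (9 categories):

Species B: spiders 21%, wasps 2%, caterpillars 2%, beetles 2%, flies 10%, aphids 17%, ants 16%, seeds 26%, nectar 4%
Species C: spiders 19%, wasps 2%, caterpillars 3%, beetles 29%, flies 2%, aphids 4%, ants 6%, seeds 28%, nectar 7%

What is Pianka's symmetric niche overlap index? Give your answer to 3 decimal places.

Convert percentages to proportions (divide by 100).
Σ p₁ᵢp₂ᵢ = 0.0399 + 0.0004 + 0.0006 + 0.0058 + 0.0020 + 0.0068 + 0.0096 + 0.0728 + 0.0028 = 0.1407
Σp_1ᵢ² = 0.21² + 0.02² + 0.02² + 0.02² + 0.10² + 0.17² + 0.16² + 0.26² + 0.04² = 0.0441 + 0.0004 + 0.0004 + 0.0004 + 0.0100 + 0.0289 + 0.0256 + 0.0676 + 0.0016 = 0.1790
Σp_2ᵢ² = 0.19² + 0.02² + 0.03² + 0.29² + 0.02² + 0.04² + 0.06² + 0.28² + 0.07² = 0.0361 + 0.0004 + 0.0009 + 0.0841 + 0.0004 + 0.0016 + 0.0036 + 0.0784 + 0.0049 = 0.2104
O = 0.1407 / √(0.1790 × 0.2104) = 0.1407 / 0.194066 = 0.72501

0.725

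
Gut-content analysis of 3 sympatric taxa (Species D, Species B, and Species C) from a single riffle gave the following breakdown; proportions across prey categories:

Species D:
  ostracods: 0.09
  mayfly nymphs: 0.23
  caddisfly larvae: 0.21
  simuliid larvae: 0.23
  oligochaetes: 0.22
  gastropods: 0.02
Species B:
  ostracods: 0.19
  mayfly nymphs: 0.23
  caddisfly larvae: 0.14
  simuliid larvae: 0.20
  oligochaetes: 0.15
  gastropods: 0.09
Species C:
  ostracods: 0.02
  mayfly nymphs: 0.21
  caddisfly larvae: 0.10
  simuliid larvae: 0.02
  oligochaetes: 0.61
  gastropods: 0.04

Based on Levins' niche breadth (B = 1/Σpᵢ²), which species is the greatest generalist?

Σp_Dᵢ² = 0.09² + 0.23² + 0.21² + 0.23² + 0.22² + 0.02² = 0.0081 + 0.0529 + 0.0441 + 0.0529 + 0.0484 + 0.0004 = 0.2068
B_D = 1 / 0.2068 = 4.8356
Σp_Bᵢ² = 0.19² + 0.23² + 0.14² + 0.20² + 0.15² + 0.09² = 0.0361 + 0.0529 + 0.0196 + 0.0400 + 0.0225 + 0.0081 = 0.1792
B_B = 1 / 0.1792 = 5.5804
Σp_Cᵢ² = 0.02² + 0.21² + 0.10² + 0.02² + 0.61² + 0.04² = 0.0004 + 0.0441 + 0.0100 + 0.0004 + 0.3721 + 0.0016 = 0.4286
B_C = 1 / 0.4286 = 2.3332
Highest B → broadest niche (most generalist): Species B (B = 5.58).

Species B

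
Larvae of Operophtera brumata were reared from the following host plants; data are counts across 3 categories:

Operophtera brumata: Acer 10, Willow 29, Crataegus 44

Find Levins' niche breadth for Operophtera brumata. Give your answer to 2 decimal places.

Proportions for Operophtera brumata (n=83): 10/83=0.1205, 29/83=0.3494, 44/83=0.5301
Σpᵢ² = 0.1205² + 0.3494² + 0.5301² = 0.014520 + 0.122080 + 0.281006 = 0.417606
B = 1 / 0.417606 = 2.3946

2.39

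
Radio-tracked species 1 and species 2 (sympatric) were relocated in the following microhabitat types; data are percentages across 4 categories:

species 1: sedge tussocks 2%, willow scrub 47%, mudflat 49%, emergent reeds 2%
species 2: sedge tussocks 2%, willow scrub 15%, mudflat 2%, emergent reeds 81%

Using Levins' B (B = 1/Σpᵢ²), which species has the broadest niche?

Convert percentages to proportions (divide by 100).
Σp_1ᵢ² = 0.02² + 0.47² + 0.49² + 0.02² = 0.0004 + 0.2209 + 0.2401 + 0.0004 = 0.4618
B_1 = 1 / 0.4618 = 2.1654
Σp_2ᵢ² = 0.02² + 0.15² + 0.02² + 0.81² = 0.0004 + 0.0225 + 0.0004 + 0.6561 = 0.6794
B_2 = 1 / 0.6794 = 1.4719
Highest B → broadest niche (most generalist): species 1 (B = 2.17).

species 1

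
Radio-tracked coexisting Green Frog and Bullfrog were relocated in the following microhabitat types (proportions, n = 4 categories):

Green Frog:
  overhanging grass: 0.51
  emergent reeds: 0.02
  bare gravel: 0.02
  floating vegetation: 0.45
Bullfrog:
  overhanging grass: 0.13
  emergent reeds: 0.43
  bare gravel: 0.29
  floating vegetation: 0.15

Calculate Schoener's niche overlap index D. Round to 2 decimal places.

0.32

Σ|p₁ᵢ − p₂ᵢ| = 0.38 + 0.41 + 0.27 + 0.30 = 1.36
D = 1 − ½ × 1.36 = 1 − 0.680 = 0.3200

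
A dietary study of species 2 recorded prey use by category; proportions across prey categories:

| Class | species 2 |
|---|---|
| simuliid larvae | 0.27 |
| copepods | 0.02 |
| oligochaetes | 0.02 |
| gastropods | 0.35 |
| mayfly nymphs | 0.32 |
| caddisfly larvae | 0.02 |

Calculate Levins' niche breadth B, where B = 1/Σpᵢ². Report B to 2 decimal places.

3.34

Σpᵢ² = 0.27² + 0.02² + 0.02² + 0.35² + 0.32² + 0.02² = 0.0729 + 0.0004 + 0.0004 + 0.1225 + 0.1024 + 0.0004 = 0.2990
B = 1 / 0.2990 = 3.3445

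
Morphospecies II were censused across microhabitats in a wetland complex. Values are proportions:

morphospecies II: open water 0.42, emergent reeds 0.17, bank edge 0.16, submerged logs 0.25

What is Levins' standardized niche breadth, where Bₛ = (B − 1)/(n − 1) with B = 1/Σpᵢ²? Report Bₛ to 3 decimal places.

0.803

Σpᵢ² = 0.42² + 0.17² + 0.16² + 0.25² = 0.1764 + 0.0289 + 0.0256 + 0.0625 = 0.2934
B = 1 / 0.2934 = 3.40832
Bₛ = (B − 1)/(n − 1) = (3.40832 − 1)/(4 − 1) = 2.40832/3 = 0.80277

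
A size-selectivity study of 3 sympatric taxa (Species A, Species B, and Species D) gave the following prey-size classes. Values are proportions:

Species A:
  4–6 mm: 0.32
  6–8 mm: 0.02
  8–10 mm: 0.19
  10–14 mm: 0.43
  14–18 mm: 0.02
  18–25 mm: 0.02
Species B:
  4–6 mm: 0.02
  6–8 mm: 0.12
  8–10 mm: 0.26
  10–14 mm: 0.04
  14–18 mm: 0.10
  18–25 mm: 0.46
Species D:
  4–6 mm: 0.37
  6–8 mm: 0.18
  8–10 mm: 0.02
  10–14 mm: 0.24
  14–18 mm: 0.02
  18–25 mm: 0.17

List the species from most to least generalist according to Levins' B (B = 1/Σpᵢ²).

Species D > Species B > Species A

Σp_Aᵢ² = 0.32² + 0.02² + 0.19² + 0.43² + 0.02² + 0.02² = 0.1024 + 0.0004 + 0.0361 + 0.1849 + 0.0004 + 0.0004 = 0.3246
B_A = 1 / 0.3246 = 3.0807
Σp_Bᵢ² = 0.02² + 0.12² + 0.26² + 0.04² + 0.10² + 0.46² = 0.0004 + 0.0144 + 0.0676 + 0.0016 + 0.0100 + 0.2116 = 0.3056
B_B = 1 / 0.3056 = 3.2723
Σp_Dᵢ² = 0.37² + 0.18² + 0.02² + 0.24² + 0.02² + 0.17² = 0.1369 + 0.0324 + 0.0004 + 0.0576 + 0.0004 + 0.0289 = 0.2566
B_D = 1 / 0.2566 = 3.8971
Ranking by B (broadest → narrowest): Species D (3.90) > Species B (3.27) > Species A (3.08)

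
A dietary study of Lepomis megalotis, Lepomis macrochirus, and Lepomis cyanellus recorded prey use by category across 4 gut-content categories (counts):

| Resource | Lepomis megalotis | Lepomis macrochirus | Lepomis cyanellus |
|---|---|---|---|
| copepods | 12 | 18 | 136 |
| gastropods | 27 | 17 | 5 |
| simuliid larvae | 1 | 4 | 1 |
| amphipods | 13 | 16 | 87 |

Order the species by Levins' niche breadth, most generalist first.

Proportions for Lepomis megalotis (n=53): 12/53=0.2264, 27/53=0.5094, 1/53=0.0189, 13/53=0.2453
Proportions for Lepomis macrochirus (n=55): 18/55=0.3273, 17/55=0.3091, 4/55=0.0727, 16/55=0.2909
Proportions for Lepomis cyanellus (n=229): 136/229=0.5939, 5/229=0.0218, 1/229=0.0044, 87/229=0.3799
Σp_megaᵢ² = 0.2264² + 0.5094² + 0.0189² + 0.2453² = 0.051257 + 0.259488 + 0.000357 + 0.060172 = 0.371274
B_mega = 1 / 0.371274 = 2.6934
Σp_macrᵢ² = 0.3273² + 0.3091² + 0.0727² + 0.2909² = 0.107125 + 0.095543 + 0.005285 + 0.084623 = 0.292576
B_macr = 1 / 0.292576 = 3.4179
Σp_cyanᵢ² = 0.5939² + 0.0218² + 0.0044² + 0.3799² = 0.352717 + 0.000475 + 0.000019 + 0.144324 = 0.497535
B_cyan = 1 / 0.497535 = 2.0099
Ranking by B (broadest → narrowest): Lepomis macrochirus (3.42) > Lepomis megalotis (2.69) > Lepomis cyanellus (2.01)

Lepomis macrochirus > Lepomis megalotis > Lepomis cyanellus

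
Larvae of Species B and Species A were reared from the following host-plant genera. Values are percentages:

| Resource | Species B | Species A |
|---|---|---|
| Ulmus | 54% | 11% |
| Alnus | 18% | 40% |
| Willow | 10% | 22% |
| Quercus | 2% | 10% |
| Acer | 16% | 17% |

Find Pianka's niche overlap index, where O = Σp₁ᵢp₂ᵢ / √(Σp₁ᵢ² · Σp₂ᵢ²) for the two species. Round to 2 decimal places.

Convert percentages to proportions (divide by 100).
Σ p₁ᵢp₂ᵢ = 0.0594 + 0.0720 + 0.0220 + 0.0020 + 0.0272 = 0.1826
Σp_1ᵢ² = 0.54² + 0.18² + 0.10² + 0.02² + 0.16² = 0.2916 + 0.0324 + 0.0100 + 0.0004 + 0.0256 = 0.3600
Σp_2ᵢ² = 0.11² + 0.40² + 0.22² + 0.10² + 0.17² = 0.0121 + 0.1600 + 0.0484 + 0.0100 + 0.0289 = 0.2594
O = 0.1826 / √(0.3600 × 0.2594) = 0.1826 / 0.30559 = 0.5975

0.60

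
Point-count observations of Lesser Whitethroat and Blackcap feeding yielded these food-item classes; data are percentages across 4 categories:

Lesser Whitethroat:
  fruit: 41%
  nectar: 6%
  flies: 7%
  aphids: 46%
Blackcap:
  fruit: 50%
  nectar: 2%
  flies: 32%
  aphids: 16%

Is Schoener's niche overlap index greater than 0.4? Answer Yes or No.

Convert percentages to proportions (divide by 100).
Σ|p₁ᵢ − p₂ᵢ| = 0.09 + 0.04 + 0.25 + 0.30 = 0.68
D = 1 − ½ × 0.68 = 1 − 0.340 = 0.6600
D = 0.6600 > 0.4 → Yes.

Yes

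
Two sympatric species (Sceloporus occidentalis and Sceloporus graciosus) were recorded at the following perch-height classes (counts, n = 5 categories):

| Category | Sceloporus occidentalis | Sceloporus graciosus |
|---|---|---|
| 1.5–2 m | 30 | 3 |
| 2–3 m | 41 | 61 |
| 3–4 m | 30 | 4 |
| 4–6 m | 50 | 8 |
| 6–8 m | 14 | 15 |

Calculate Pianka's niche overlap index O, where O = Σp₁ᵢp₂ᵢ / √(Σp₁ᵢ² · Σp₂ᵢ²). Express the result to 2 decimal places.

Proportions for Sceloporus occidentalis (n=165): 30/165=0.1818, 41/165=0.2485, 30/165=0.1818, 50/165=0.3030, 14/165=0.0848
Proportions for Sceloporus graciosus (n=91): 3/91=0.0330, 61/91=0.6703, 4/91=0.0440, 8/91=0.0879, 15/91=0.1648
Σ p₁ᵢp₂ᵢ = 0.005999 + 0.166570 + 0.007999 + 0.026634 + 0.013975 = 0.221177
Σp_1ᵢ² = 0.1818² + 0.2485² + 0.1818² + 0.3030² + 0.0848² = 0.033051 + 0.061752 + 0.033051 + 0.091809 + 0.007191 = 0.226854
Σp_2ᵢ² = 0.0330² + 0.6703² + 0.0440² + 0.0879² + 0.1648² = 0.001089 + 0.449302 + 0.001936 + 0.007726 + 0.027159 = 0.487212
O = 0.221177 / √(0.226854 × 0.487212) = 0.221177 / 0.3324545 = 0.6653

0.67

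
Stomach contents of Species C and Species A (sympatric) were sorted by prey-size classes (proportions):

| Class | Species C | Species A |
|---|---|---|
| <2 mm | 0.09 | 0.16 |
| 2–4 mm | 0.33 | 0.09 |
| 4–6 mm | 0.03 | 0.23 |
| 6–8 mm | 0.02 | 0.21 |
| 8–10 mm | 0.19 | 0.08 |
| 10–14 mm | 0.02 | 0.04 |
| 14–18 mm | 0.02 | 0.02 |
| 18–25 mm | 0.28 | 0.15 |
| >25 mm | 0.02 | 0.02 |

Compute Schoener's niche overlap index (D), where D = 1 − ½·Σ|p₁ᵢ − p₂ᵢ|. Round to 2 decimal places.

Σ|p₁ᵢ − p₂ᵢ| = 0.07 + 0.24 + 0.20 + 0.19 + 0.11 + 0.02 + 0.00 + 0.13 + 0.00 = 0.96
D = 1 − ½ × 0.96 = 1 − 0.480 = 0.5200

0.52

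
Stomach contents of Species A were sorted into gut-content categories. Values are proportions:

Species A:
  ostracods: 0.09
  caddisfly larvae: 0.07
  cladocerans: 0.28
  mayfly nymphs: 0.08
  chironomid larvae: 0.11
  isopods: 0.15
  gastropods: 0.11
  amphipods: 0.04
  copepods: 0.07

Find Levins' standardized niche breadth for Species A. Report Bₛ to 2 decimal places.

0.70

Σpᵢ² = 0.09² + 0.07² + 0.28² + 0.08² + 0.11² + 0.15² + 0.11² + 0.04² + 0.07² = 0.0081 + 0.0049 + 0.0784 + 0.0064 + 0.0121 + 0.0225 + 0.0121 + 0.0016 + 0.0049 = 0.1510
B = 1 / 0.1510 = 6.6225
Bₛ = (B − 1)/(n − 1) = (6.6225 − 1)/(9 − 1) = 5.6225/8 = 0.7028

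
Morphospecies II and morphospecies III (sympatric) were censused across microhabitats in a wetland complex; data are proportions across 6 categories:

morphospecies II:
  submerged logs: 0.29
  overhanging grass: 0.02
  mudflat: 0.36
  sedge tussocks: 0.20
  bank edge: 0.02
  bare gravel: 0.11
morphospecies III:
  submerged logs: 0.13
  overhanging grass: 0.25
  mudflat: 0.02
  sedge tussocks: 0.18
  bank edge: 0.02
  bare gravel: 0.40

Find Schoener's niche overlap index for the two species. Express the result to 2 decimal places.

0.48

Σ|p₁ᵢ − p₂ᵢ| = 0.16 + 0.23 + 0.34 + 0.02 + 0.00 + 0.29 = 1.04
D = 1 − ½ × 1.04 = 1 − 0.520 = 0.4800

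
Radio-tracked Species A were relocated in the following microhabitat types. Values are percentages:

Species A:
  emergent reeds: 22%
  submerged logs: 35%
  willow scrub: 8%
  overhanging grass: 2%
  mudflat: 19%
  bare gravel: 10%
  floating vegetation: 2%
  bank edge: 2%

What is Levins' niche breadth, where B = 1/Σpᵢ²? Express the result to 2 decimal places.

Convert percentages to proportions (divide by 100).
Σpᵢ² = 0.22² + 0.35² + 0.08² + 0.02² + 0.19² + 0.10² + 0.02² + 0.02² = 0.0484 + 0.1225 + 0.0064 + 0.0004 + 0.0361 + 0.0100 + 0.0004 + 0.0004 = 0.2246
B = 1 / 0.2246 = 4.4524

4.45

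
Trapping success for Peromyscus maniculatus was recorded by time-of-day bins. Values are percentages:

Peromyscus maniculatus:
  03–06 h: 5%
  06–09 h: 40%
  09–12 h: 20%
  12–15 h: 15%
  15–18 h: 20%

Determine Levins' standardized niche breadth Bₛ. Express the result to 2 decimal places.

Convert percentages to proportions (divide by 100).
Σpᵢ² = 0.05² + 0.40² + 0.20² + 0.15² + 0.20² = 0.0025 + 0.1600 + 0.0400 + 0.0225 + 0.0400 = 0.2650
B = 1 / 0.2650 = 3.7736
Bₛ = (B − 1)/(n − 1) = (3.7736 − 1)/(5 − 1) = 2.7736/4 = 0.6934

0.69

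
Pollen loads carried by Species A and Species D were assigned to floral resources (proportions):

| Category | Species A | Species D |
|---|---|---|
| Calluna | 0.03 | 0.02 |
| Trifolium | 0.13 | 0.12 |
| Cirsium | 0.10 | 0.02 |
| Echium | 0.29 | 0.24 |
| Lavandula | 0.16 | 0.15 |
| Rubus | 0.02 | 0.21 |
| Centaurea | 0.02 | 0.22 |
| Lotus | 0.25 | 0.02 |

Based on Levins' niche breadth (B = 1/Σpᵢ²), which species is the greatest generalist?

Σp_Aᵢ² = 0.03² + 0.13² + 0.10² + 0.29² + 0.16² + 0.02² + 0.02² + 0.25² = 0.0009 + 0.0169 + 0.0100 + 0.0841 + 0.0256 + 0.0004 + 0.0004 + 0.0625 = 0.2008
B_A = 1 / 0.2008 = 4.9801
Σp_Dᵢ² = 0.02² + 0.12² + 0.02² + 0.24² + 0.15² + 0.21² + 0.22² + 0.02² = 0.0004 + 0.0144 + 0.0004 + 0.0576 + 0.0225 + 0.0441 + 0.0484 + 0.0004 = 0.1882
B_D = 1 / 0.1882 = 5.3135
Highest B → broadest niche (most generalist): Species D (B = 5.31).

Species D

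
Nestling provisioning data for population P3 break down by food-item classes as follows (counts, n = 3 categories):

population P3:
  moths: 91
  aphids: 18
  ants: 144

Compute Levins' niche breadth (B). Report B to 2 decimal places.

Proportions for population P3 (n=253): 91/253=0.3597, 18/253=0.0711, 144/253=0.5692
Σpᵢ² = 0.3597² + 0.0711² + 0.5692² = 0.129384 + 0.005055 + 0.323989 = 0.458428
B = 1 / 0.458428 = 2.1814

2.18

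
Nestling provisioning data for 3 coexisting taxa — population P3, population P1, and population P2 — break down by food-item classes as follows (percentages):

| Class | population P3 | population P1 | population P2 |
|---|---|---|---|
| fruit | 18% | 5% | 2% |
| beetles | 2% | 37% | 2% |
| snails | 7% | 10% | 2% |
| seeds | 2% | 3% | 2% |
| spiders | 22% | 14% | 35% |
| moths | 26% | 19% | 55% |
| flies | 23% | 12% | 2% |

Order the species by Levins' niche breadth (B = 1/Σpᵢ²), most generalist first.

population P3 > population P1 > population P2

Convert percentages to proportions (divide by 100).
Σp_P3ᵢ² = 0.18² + 0.02² + 0.07² + 0.02² + 0.22² + 0.26² + 0.23² = 0.0324 + 0.0004 + 0.0049 + 0.0004 + 0.0484 + 0.0676 + 0.0529 = 0.2070
B_P3 = 1 / 0.2070 = 4.8309
Σp_P1ᵢ² = 0.05² + 0.37² + 0.10² + 0.03² + 0.14² + 0.19² + 0.12² = 0.0025 + 0.1369 + 0.0100 + 0.0009 + 0.0196 + 0.0361 + 0.0144 = 0.2204
B_P1 = 1 / 0.2204 = 4.5372
Σp_P2ᵢ² = 0.02² + 0.02² + 0.02² + 0.02² + 0.35² + 0.55² + 0.02² = 0.0004 + 0.0004 + 0.0004 + 0.0004 + 0.1225 + 0.3025 + 0.0004 = 0.4270
B_P2 = 1 / 0.4270 = 2.3419
Ranking by B (broadest → narrowest): population P3 (4.83) > population P1 (4.54) > population P2 (2.34)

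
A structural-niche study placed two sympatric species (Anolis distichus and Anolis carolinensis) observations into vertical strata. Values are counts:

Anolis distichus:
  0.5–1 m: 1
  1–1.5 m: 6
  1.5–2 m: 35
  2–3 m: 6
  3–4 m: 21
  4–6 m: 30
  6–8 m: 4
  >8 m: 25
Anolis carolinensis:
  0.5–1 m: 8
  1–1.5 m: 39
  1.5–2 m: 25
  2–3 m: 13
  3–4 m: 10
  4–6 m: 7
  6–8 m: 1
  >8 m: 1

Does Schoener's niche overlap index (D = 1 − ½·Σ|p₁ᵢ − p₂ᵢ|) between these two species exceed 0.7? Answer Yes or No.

Proportions for Anolis distichus (n=128): 1/128=0.0078, 6/128=0.0469, 35/128=0.2734, 6/128=0.0469, 21/128=0.1641, 30/128=0.2344, 4/128=0.0313, 25/128=0.1953
Proportions for Anolis carolinensis (n=104): 8/104=0.0769, 39/104=0.3750, 25/104=0.2404, 13/104=0.1250, 10/104=0.0962, 7/104=0.0673, 1/104=0.0096, 1/104=0.0096
Σ|p₁ᵢ − p₂ᵢ| = 0.0691 + 0.3281 + 0.0330 + 0.0781 + 0.0679 + 0.1671 + 0.0217 + 0.1857 = 0.9507
D = 1 − ½ × 0.9507 = 1 − 0.47535 = 0.52465
D = 0.52465 < 0.7 → No.

No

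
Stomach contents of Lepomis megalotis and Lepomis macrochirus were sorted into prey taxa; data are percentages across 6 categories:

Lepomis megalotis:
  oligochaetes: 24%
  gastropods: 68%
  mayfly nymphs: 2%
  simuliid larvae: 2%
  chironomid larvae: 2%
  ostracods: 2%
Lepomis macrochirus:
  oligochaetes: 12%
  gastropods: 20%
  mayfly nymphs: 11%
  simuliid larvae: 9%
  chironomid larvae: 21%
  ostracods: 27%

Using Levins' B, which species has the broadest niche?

Convert percentages to proportions (divide by 100).
Σp_megaᵢ² = 0.24² + 0.68² + 0.02² + 0.02² + 0.02² + 0.02² = 0.0576 + 0.4624 + 0.0004 + 0.0004 + 0.0004 + 0.0004 = 0.5216
B_mega = 1 / 0.5216 = 1.9172
Σp_macrᵢ² = 0.12² + 0.20² + 0.11² + 0.09² + 0.21² + 0.27² = 0.0144 + 0.0400 + 0.0121 + 0.0081 + 0.0441 + 0.0729 = 0.1916
B_macr = 1 / 0.1916 = 5.2192
Highest B → broadest niche (most generalist): Lepomis macrochirus (B = 5.22).

Lepomis macrochirus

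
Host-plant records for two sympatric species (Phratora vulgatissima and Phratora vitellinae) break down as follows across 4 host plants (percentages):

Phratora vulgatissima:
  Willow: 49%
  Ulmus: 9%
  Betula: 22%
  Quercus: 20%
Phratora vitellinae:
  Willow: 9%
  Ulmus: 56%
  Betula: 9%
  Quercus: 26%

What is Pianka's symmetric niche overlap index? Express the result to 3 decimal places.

Convert percentages to proportions (divide by 100).
Σ p₁ᵢp₂ᵢ = 0.0441 + 0.0504 + 0.0198 + 0.0520 = 0.1663
Σp_1ᵢ² = 0.49² + 0.09² + 0.22² + 0.20² = 0.2401 + 0.0081 + 0.0484 + 0.0400 = 0.3366
Σp_2ᵢ² = 0.09² + 0.56² + 0.09² + 0.26² = 0.0081 + 0.3136 + 0.0081 + 0.0676 = 0.3974
O = 0.1663 / √(0.3366 × 0.3974) = 0.1663 / 0.365739 = 0.45470

0.455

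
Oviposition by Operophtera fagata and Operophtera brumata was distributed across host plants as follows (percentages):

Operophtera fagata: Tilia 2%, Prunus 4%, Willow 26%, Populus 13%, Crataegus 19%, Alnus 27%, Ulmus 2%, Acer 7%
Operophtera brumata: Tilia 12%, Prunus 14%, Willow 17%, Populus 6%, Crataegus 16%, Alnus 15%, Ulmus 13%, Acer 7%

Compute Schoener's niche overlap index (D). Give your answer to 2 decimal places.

0.69

Convert percentages to proportions (divide by 100).
Σ|p₁ᵢ − p₂ᵢ| = 0.10 + 0.10 + 0.09 + 0.07 + 0.03 + 0.12 + 0.11 + 0.00 = 0.62
D = 1 − ½ × 0.62 = 1 − 0.310 = 0.6900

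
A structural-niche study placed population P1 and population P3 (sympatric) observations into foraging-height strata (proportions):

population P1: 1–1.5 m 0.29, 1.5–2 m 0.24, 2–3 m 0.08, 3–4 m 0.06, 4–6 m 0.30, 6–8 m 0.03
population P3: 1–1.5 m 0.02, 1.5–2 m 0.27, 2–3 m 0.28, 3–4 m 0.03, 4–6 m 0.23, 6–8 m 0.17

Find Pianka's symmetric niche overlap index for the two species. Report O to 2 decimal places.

0.71

Σ p₁ᵢp₂ᵢ = 0.0058 + 0.0648 + 0.0224 + 0.0018 + 0.0690 + 0.0051 = 0.1689
Σp_1ᵢ² = 0.29² + 0.24² + 0.08² + 0.06² + 0.30² + 0.03² = 0.0841 + 0.0576 + 0.0064 + 0.0036 + 0.0900 + 0.0009 = 0.2426
Σp_2ᵢ² = 0.02² + 0.27² + 0.28² + 0.03² + 0.23² + 0.17² = 0.0004 + 0.0729 + 0.0784 + 0.0009 + 0.0529 + 0.0289 = 0.2344
O = 0.1689 / √(0.2426 × 0.2344) = 0.1689 / 0.23846 = 0.7083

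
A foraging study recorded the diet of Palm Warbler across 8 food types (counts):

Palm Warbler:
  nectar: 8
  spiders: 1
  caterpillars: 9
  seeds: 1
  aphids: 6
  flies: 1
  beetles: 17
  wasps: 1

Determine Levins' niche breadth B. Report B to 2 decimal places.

4.08

Proportions for Palm Warbler (n=44): 8/44=0.1818, 1/44=0.0227, 9/44=0.2045, 1/44=0.0227, 6/44=0.1364, 1/44=0.0227, 17/44=0.3864, 1/44=0.0227
Σpᵢ² = 0.1818² + 0.0227² + 0.2045² + 0.0227² + 0.1364² + 0.0227² + 0.3864² + 0.0227² = 0.033051 + 0.000515 + 0.041820 + 0.000515 + 0.018605 + 0.000515 + 0.149305 + 0.000515 = 0.244841
B = 1 / 0.244841 = 4.0843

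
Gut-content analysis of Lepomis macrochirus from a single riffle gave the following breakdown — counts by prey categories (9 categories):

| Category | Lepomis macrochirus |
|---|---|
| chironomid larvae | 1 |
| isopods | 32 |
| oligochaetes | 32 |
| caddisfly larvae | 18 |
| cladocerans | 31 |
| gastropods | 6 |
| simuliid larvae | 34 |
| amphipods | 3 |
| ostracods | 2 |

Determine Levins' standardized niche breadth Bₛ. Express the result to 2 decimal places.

0.57

Proportions for Lepomis macrochirus (n=159): 1/159=0.0063, 32/159=0.2013, 32/159=0.2013, 18/159=0.1132, 31/159=0.1950, 6/159=0.0377, 34/159=0.2138, 3/159=0.0189, 2/159=0.0126
Σpᵢ² = 0.0063² + 0.2013² + 0.2013² + 0.1132² + 0.1950² + 0.0377² + 0.2138² + 0.0189² + 0.0126² = 0.000040 + 0.040522 + 0.040522 + 0.012814 + 0.038025 + 0.001421 + 0.045710 + 0.000357 + 0.000159 = 0.179570
B = 1 / 0.179570 = 5.5689
Bₛ = (B − 1)/(n − 1) = (5.5689 − 1)/(9 − 1) = 4.5689/8 = 0.5711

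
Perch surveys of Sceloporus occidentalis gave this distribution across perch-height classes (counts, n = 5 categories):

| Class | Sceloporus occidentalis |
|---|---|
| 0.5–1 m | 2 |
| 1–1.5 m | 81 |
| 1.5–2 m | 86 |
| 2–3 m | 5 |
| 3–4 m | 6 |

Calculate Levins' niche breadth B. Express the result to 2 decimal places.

Proportions for Sceloporus occidentalis (n=180): 2/180=0.0111, 81/180=0.4500, 86/180=0.4778, 5/180=0.0278, 6/180=0.0333
Σpᵢ² = 0.0111² + 0.4500² + 0.4778² + 0.0278² + 0.0333² = 0.000123 + 0.202500 + 0.228293 + 0.000773 + 0.001109 = 0.432798
B = 1 / 0.432798 = 2.3105

2.31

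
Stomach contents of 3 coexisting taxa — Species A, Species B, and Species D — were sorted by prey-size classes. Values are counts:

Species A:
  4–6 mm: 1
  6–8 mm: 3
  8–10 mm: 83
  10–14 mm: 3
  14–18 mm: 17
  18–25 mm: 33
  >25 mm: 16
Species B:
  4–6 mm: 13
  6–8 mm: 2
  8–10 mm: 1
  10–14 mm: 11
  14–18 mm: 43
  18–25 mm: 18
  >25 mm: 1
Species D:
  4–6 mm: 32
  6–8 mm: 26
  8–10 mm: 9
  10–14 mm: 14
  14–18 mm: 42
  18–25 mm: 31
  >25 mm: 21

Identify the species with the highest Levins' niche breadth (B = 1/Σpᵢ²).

Species D

Proportions for Species A (n=156): 1/156=0.0064, 3/156=0.0192, 83/156=0.5321, 3/156=0.0192, 17/156=0.1090, 33/156=0.2115, 16/156=0.1026
Proportions for Species B (n=89): 13/89=0.1461, 2/89=0.0225, 1/89=0.0112, 11/89=0.1236, 43/89=0.4831, 18/89=0.2022, 1/89=0.0112
Proportions for Species D (n=175): 32/175=0.1829, 26/175=0.1486, 9/175=0.0514, 14/175=0.0800, 42/175=0.2400, 31/175=0.1771, 21/175=0.1200
Σp_Aᵢ² = 0.0064² + 0.0192² + 0.5321² + 0.0192² + 0.1090² + 0.2115² + 0.1026² = 0.000041 + 0.000369 + 0.283130 + 0.000369 + 0.011881 + 0.044732 + 0.010527 = 0.351049
B_A = 1 / 0.351049 = 2.8486
Σp_Bᵢ² = 0.1461² + 0.0225² + 0.0112² + 0.1236² + 0.4831² + 0.2022² + 0.0112² = 0.021345 + 0.000506 + 0.000125 + 0.015277 + 0.233386 + 0.040885 + 0.000125 = 0.311649
B_B = 1 / 0.311649 = 3.2087
Σp_Dᵢ² = 0.1829² + 0.1486² + 0.0514² + 0.0800² + 0.2400² + 0.1771² + 0.1200² = 0.033452 + 0.022082 + 0.002642 + 0.006400 + 0.057600 + 0.031364 + 0.014400 = 0.167940
B_D = 1 / 0.167940 = 5.9545
Highest B → broadest niche (most generalist): Species D (B = 5.95).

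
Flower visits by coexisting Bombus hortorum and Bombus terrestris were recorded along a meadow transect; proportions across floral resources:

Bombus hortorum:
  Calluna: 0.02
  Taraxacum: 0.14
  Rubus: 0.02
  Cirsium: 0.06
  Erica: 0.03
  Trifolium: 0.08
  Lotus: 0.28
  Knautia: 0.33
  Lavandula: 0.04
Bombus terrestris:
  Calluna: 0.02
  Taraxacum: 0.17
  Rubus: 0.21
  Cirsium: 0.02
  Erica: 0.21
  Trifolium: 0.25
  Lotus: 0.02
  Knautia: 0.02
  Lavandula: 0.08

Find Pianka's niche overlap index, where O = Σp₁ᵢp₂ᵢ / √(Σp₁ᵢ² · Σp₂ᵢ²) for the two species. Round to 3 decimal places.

Σ p₁ᵢp₂ᵢ = 0.0004 + 0.0238 + 0.0042 + 0.0012 + 0.0063 + 0.0200 + 0.0056 + 0.0066 + 0.0032 = 0.0713
Σp_1ᵢ² = 0.02² + 0.14² + 0.02² + 0.06² + 0.03² + 0.08² + 0.28² + 0.33² + 0.04² = 0.0004 + 0.0196 + 0.0004 + 0.0036 + 0.0009 + 0.0064 + 0.0784 + 0.1089 + 0.0016 = 0.2202
Σp_2ᵢ² = 0.02² + 0.17² + 0.21² + 0.02² + 0.21² + 0.25² + 0.02² + 0.02² + 0.08² = 0.0004 + 0.0289 + 0.0441 + 0.0004 + 0.0441 + 0.0625 + 0.0004 + 0.0004 + 0.0064 = 0.1876
O = 0.0713 / √(0.2202 × 0.1876) = 0.0713 / 0.203247 = 0.35080

0.351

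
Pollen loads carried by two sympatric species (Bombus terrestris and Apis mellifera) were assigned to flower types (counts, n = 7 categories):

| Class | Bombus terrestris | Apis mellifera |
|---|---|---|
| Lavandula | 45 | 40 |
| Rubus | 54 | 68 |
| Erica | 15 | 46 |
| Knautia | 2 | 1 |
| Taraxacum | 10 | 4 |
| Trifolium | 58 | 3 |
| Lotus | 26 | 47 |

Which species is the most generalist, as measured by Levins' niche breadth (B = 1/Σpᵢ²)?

Proportions for Bombus terrestris (n=210): 45/210=0.2143, 54/210=0.2571, 15/210=0.0714, 2/210=0.0095, 10/210=0.0476, 58/210=0.2762, 26/210=0.1238
Proportions for Apis mellifera (n=209): 40/209=0.1914, 68/209=0.3254, 46/209=0.2201, 1/209=0.0048, 4/209=0.0191, 3/209=0.0144, 47/209=0.2249
Σp_terrᵢ² = 0.2143² + 0.2571² + 0.0714² + 0.0095² + 0.0476² + 0.2762² + 0.1238² = 0.045924 + 0.066100 + 0.005098 + 0.000090 + 0.002266 + 0.076286 + 0.015326 = 0.211090
B_terr = 1 / 0.211090 = 4.7373
Σp_mellᵢ² = 0.1914² + 0.3254² + 0.2201² + 0.0048² + 0.0191² + 0.0144² + 0.2249² = 0.036634 + 0.105885 + 0.048444 + 0.000023 + 0.000365 + 0.000207 + 0.050580 = 0.242138
B_mell = 1 / 0.242138 = 4.1299
Highest B → broadest niche (most generalist): Bombus terrestris (B = 4.74).

Bombus terrestris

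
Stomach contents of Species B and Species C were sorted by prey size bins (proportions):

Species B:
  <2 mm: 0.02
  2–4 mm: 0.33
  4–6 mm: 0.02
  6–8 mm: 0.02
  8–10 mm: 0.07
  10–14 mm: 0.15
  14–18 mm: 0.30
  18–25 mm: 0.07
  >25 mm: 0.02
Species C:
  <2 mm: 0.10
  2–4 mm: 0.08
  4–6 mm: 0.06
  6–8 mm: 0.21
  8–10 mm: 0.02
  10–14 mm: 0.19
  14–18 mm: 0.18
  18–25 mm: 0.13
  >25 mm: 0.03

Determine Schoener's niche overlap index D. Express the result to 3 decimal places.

Σ|p₁ᵢ − p₂ᵢ| = 0.08 + 0.25 + 0.04 + 0.19 + 0.05 + 0.04 + 0.12 + 0.06 + 0.01 = 0.84
D = 1 − ½ × 0.84 = 1 − 0.420 = 0.58000

0.580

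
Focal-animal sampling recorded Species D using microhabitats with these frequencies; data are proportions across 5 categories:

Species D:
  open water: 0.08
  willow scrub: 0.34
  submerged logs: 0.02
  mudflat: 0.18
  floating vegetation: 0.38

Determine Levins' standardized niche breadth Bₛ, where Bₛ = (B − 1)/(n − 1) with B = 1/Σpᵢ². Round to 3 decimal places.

0.586

Σpᵢ² = 0.08² + 0.34² + 0.02² + 0.18² + 0.38² = 0.0064 + 0.1156 + 0.0004 + 0.0324 + 0.1444 = 0.2992
B = 1 / 0.2992 = 3.34225
Bₛ = (B − 1)/(n − 1) = (3.34225 − 1)/(5 − 1) = 2.34225/4 = 0.58556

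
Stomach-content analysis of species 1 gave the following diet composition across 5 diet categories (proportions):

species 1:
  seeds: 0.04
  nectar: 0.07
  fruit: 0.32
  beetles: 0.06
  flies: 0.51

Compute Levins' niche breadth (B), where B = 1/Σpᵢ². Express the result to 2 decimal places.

2.68

Σpᵢ² = 0.04² + 0.07² + 0.32² + 0.06² + 0.51² = 0.0016 + 0.0049 + 0.1024 + 0.0036 + 0.2601 = 0.3726
B = 1 / 0.3726 = 2.6838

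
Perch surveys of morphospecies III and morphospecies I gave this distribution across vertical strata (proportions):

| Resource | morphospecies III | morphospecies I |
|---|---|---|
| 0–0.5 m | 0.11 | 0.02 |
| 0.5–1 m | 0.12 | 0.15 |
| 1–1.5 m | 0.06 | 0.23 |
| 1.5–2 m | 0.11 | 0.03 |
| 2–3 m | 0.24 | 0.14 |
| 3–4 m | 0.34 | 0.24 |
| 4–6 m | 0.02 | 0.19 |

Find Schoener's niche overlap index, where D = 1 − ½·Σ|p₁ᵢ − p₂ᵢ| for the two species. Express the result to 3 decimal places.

0.630

Σ|p₁ᵢ − p₂ᵢ| = 0.09 + 0.03 + 0.17 + 0.08 + 0.10 + 0.10 + 0.17 = 0.74
D = 1 − ½ × 0.74 = 1 − 0.370 = 0.63000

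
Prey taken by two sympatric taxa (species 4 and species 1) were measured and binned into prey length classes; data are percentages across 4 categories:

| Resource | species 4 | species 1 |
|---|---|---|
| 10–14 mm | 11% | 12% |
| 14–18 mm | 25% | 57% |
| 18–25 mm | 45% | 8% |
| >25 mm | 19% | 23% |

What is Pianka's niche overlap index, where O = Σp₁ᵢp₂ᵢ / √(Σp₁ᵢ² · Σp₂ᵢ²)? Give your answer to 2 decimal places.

Convert percentages to proportions (divide by 100).
Σ p₁ᵢp₂ᵢ = 0.0132 + 0.1425 + 0.0360 + 0.0437 = 0.2354
Σp_1ᵢ² = 0.11² + 0.25² + 0.45² + 0.19² = 0.0121 + 0.0625 + 0.2025 + 0.0361 = 0.3132
Σp_2ᵢ² = 0.12² + 0.57² + 0.08² + 0.23² = 0.0144 + 0.3249 + 0.0064 + 0.0529 = 0.3986
O = 0.2354 / √(0.3132 × 0.3986) = 0.2354 / 0.35333 = 0.6662

0.67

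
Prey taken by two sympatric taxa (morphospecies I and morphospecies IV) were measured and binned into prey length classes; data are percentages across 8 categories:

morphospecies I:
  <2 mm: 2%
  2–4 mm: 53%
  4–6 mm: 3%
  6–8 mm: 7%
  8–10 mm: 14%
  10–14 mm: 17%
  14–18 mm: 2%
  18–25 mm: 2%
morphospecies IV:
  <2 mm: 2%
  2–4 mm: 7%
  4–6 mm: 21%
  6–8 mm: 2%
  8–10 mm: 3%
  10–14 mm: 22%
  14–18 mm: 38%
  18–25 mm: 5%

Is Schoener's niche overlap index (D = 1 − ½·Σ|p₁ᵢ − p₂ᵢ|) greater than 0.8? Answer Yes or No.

No

Convert percentages to proportions (divide by 100).
Σ|p₁ᵢ − p₂ᵢ| = 0.00 + 0.46 + 0.18 + 0.05 + 0.11 + 0.05 + 0.36 + 0.03 = 1.24
D = 1 − ½ × 1.24 = 1 − 0.620 = 0.3800
D = 0.3800 < 0.8 → No.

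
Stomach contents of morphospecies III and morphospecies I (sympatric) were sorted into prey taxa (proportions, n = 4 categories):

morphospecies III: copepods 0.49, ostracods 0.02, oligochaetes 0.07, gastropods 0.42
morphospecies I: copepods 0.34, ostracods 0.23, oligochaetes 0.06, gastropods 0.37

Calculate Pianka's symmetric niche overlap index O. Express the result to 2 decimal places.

Σ p₁ᵢp₂ᵢ = 0.1666 + 0.0046 + 0.0042 + 0.1554 = 0.3308
Σp_1ᵢ² = 0.49² + 0.02² + 0.07² + 0.42² = 0.2401 + 0.0004 + 0.0049 + 0.1764 = 0.4218
Σp_2ᵢ² = 0.34² + 0.23² + 0.06² + 0.37² = 0.1156 + 0.0529 + 0.0036 + 0.1369 = 0.3090
O = 0.3308 / √(0.4218 × 0.3090) = 0.3308 / 0.36102 = 0.9163

0.92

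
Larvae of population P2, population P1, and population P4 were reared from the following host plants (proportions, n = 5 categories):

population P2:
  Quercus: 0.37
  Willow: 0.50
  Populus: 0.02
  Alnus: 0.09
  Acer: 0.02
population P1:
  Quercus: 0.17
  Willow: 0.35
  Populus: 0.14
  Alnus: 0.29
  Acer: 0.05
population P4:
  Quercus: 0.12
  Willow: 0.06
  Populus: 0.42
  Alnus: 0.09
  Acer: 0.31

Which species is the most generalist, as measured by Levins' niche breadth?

population P1

Σp_P2ᵢ² = 0.37² + 0.50² + 0.02² + 0.09² + 0.02² = 0.1369 + 0.2500 + 0.0004 + 0.0081 + 0.0004 = 0.3958
B_P2 = 1 / 0.3958 = 2.5265
Σp_P1ᵢ² = 0.17² + 0.35² + 0.14² + 0.29² + 0.05² = 0.0289 + 0.1225 + 0.0196 + 0.0841 + 0.0025 = 0.2576
B_P1 = 1 / 0.2576 = 3.8820
Σp_P4ᵢ² = 0.12² + 0.06² + 0.42² + 0.09² + 0.31² = 0.0144 + 0.0036 + 0.1764 + 0.0081 + 0.0961 = 0.2986
B_P4 = 1 / 0.2986 = 3.3490
Highest B → broadest niche (most generalist): population P1 (B = 3.88).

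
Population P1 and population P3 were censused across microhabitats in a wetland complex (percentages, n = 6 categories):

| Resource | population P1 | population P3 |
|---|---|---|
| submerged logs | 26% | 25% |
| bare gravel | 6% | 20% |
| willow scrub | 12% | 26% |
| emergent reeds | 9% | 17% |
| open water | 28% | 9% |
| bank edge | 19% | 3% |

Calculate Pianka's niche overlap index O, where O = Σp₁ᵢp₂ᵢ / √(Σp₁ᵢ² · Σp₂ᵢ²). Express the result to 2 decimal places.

0.74

Convert percentages to proportions (divide by 100).
Σ p₁ᵢp₂ᵢ = 0.0650 + 0.0120 + 0.0312 + 0.0153 + 0.0252 + 0.0057 = 0.1544
Σp_1ᵢ² = 0.26² + 0.06² + 0.12² + 0.09² + 0.28² + 0.19² = 0.0676 + 0.0036 + 0.0144 + 0.0081 + 0.0784 + 0.0361 = 0.2082
Σp_2ᵢ² = 0.25² + 0.20² + 0.26² + 0.17² + 0.09² + 0.03² = 0.0625 + 0.0400 + 0.0676 + 0.0289 + 0.0081 + 0.0009 = 0.2080
O = 0.1544 / √(0.2082 × 0.2080) = 0.1544 / 0.20810 = 0.7420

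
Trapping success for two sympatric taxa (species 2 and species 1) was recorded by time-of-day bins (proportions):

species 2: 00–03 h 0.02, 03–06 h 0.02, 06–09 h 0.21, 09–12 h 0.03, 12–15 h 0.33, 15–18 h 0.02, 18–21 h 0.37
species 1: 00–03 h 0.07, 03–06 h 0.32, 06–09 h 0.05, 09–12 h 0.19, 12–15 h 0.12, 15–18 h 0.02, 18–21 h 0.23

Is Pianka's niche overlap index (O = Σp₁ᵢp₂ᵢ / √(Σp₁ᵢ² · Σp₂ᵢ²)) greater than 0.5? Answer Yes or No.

Yes

Σ p₁ᵢp₂ᵢ = 0.0014 + 0.0064 + 0.0105 + 0.0057 + 0.0396 + 0.0004 + 0.0851 = 0.1491
Σp_1ᵢ² = 0.02² + 0.02² + 0.21² + 0.03² + 0.33² + 0.02² + 0.37² = 0.0004 + 0.0004 + 0.0441 + 0.0009 + 0.1089 + 0.0004 + 0.1369 = 0.2920
Σp_2ᵢ² = 0.07² + 0.32² + 0.05² + 0.19² + 0.12² + 0.02² + 0.23² = 0.0049 + 0.1024 + 0.0025 + 0.0361 + 0.0144 + 0.0004 + 0.0529 = 0.2136
O = 0.1491 / √(0.2920 × 0.2136) = 0.1491 / 0.24974 = 0.5970
O = 0.5970 > 0.5 → Yes.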